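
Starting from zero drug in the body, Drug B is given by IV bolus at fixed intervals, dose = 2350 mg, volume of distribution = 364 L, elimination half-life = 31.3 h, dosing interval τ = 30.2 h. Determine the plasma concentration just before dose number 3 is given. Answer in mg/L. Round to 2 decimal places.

5.00 mg/L

C₀ per dose = Dose / Vd = 2350 / 364 = 6.456 mg/L
k = ln2 / t½ = 0.693147 / 31.3 = 0.02215 h⁻¹
Fraction remaining after one interval: r = e^(−kτ) = e^(−0.02215 × 30.2) = 0.5123
Before dose 3, 2 doses have been given (aged 1τ, 2τ).
C_trough = C₀ × (r + r²) = 6.456 × (0.5123 + 0.2625) = 5.002 mg/L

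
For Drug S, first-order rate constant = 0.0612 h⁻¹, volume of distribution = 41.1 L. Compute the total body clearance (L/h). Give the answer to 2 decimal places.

CL = k × Vd = 0.0612 × 41.1 = 2.515 L/h

2.52 L/h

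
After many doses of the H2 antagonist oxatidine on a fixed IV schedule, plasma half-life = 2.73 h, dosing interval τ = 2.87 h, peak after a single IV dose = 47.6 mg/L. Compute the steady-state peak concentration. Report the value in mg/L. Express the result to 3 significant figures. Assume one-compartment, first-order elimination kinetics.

k = ln2 / t½ = 0.693147 / 2.73 = 0.2539 h⁻¹
e^(−kτ) = e^(−0.2539 × 2.87) = 0.4825
Accumulation ratio R = 1 / (1 − e^(−kτ)) = 1 / (1 − 0.4825) = 1.932
Steady-state peak = C₀ × R = 47.6 × 1.932 = 91.96 mg/L

92.0 mg/L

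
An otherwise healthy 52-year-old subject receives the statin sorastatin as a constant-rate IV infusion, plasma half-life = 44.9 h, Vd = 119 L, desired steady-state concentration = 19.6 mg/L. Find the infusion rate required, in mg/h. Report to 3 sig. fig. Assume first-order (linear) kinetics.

36.0 mg/h

k = ln2 / t½ = 0.693147 / 44.9 = 0.01544 h⁻¹
CL = k × Vd = 0.01544 × 119 = 1.837 L/h
At steady state, infusion rate R₀ = Css × CL = 19.6 × 1.837 = 36.01 mg/h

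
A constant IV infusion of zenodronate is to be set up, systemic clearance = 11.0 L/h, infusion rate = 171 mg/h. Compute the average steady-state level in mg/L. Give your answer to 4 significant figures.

15.55 mg/L

At steady state Css = R₀ / CL = 171 / 11.00 = 15.55 mg/L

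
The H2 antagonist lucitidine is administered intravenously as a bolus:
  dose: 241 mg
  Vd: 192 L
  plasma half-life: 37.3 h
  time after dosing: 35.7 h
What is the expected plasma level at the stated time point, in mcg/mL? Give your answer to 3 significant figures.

C₀ = Dose / Vd = 241.0 / 192 = 1.255 mg/L
k = ln2 / t½ = 0.693147 / 37.3 = 0.01858 h⁻¹
C = C₀ · e^(−k·t) = 1.255 × e^(−0.01858 × 35.7)
  = 1.255 × 0.5151 = 0.6465 mg/L
(0.6465 mg/L = 0.6465 mcg/mL)

0.647 mcg/mL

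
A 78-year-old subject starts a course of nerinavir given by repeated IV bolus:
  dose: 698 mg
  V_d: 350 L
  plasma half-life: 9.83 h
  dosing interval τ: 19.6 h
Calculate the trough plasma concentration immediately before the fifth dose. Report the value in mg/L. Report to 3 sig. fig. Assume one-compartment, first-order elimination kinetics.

C₀ per dose = Dose / Vd = 698 / 350 = 1.994 mg/L
k = ln2 / t½ = 0.693147 / 9.83 = 0.07051 h⁻¹
Fraction remaining after one interval: r = e^(−kτ) = e^(−0.07051 × 19.6) = 0.2511
Before dose 5, 4 doses have been given (aged 1τ, 2τ, 3τ, 4τ).
C_trough = C₀ × (r + r² + … + r^4) = C₀ × r(1−r^4)/(1−r)
        = 1.994 × 0.2511 × (1 − 0.003975) / (1 − 0.2511) = 0.6659 mg/L

0.666 mg/L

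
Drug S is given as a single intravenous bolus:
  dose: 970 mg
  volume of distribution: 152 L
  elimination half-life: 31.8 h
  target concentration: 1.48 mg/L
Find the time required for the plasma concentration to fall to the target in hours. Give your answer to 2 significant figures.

C₀ = Dose / Vd = 970.0 / 152 = 6.382 mg/L
k = ln2 / t½ = 0.693147 / 31.8 = 0.02180 h⁻¹
t = ln(C₀ / C) / k = ln(6.382 / 1.48) / 0.02180
  = ln(4.312) / 0.02180 = 1.461 / 0.02180 = 67.02 h

67 h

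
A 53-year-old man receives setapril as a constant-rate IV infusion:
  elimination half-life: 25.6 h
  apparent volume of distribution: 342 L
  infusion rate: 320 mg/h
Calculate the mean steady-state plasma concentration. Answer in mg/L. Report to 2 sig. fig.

k = ln2 / t½ = 0.693147 / 25.6 = 0.02708 h⁻¹
CL = k × Vd = 0.02708 × 342 = 9.261 L/h
At steady state Css = R₀ / CL = 320 / 9.261 = 34.55 mg/L

35 mg/L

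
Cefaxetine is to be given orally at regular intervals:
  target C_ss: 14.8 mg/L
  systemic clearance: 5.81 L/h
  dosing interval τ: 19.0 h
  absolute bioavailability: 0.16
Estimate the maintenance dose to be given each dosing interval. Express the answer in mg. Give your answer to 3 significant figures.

At steady state, F × (Dose/τ) = Css × CL.
Dose = Css × CL × τ / F = 14.8 × 5.810 × 19.0 / 0.16 = 10210 mg

10200 mg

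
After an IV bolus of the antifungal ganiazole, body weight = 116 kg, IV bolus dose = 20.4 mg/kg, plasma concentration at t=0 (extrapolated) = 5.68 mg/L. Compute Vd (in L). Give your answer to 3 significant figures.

Dose = 20.4 × 116 = 2366 mg
Vd = Dose / C₀ = 2366 / 5.68 = 416.5 L

417 L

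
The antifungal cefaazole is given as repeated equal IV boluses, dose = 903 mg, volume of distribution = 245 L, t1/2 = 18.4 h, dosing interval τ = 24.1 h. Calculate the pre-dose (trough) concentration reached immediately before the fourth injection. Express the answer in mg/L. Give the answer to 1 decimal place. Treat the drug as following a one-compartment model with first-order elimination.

C₀ per dose = Dose / Vd = 903 / 245 = 3.686 mg/L
k = ln2 / t½ = 0.693147 / 18.4 = 0.03767 h⁻¹
Fraction remaining after one interval: r = e^(−kτ) = e^(−0.03767 × 24.1) = 0.4034
Before dose 4, 3 doses have been given (aged 1τ, 2τ, 3τ).
C_trough = C₀ × (r + r² + … + r^3) = C₀ × r(1−r^3)/(1−r)
        = 3.686 × 0.4034 × (1 − 0.06565) / (1 − 0.4034) = 2.329 mg/L

2.3 mg/L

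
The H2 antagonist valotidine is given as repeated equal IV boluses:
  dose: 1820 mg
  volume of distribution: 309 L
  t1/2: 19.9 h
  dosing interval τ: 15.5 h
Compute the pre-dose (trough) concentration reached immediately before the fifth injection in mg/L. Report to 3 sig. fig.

C₀ per dose = Dose / Vd = 1820 / 309 = 5.890 mg/L
k = ln2 / t½ = 0.693147 / 19.9 = 0.03483 h⁻¹
Fraction remaining after one interval: r = e^(−kτ) = e^(−0.03483 × 15.5) = 0.5828
Before dose 5, 4 doses have been given (aged 1τ, 2τ, 3τ, 4τ).
C_trough = C₀ × (r + r² + … + r^4) = C₀ × r(1−r^4)/(1−r)
        = 5.890 × 0.5828 × (1 − 0.1154) / (1 − 0.5828) = 7.278 mg/L

7.28 mg/L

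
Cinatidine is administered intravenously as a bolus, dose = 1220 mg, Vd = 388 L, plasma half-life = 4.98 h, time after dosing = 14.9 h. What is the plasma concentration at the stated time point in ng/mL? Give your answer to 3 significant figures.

395 ng/mL

C₀ = Dose / Vd = 1220 / 388 = 3.144 mg/L
k = ln2 / t½ = 0.693147 / 4.98 = 0.1392 h⁻¹
C = C₀ · e^(−k·t) = 3.144 × e^(−0.1392 × 14.9)
  = 3.144 × 0.1257 = 0.3952 mg/L
Convert: 0.3952 mg/L × 1000 = 395.2 ng/mL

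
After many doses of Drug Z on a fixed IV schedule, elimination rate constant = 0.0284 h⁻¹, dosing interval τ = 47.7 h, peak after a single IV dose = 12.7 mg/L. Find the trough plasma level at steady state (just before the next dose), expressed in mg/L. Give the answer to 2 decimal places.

4.42 mg/L

e^(−kτ) = e^(−0.02840 × 47.7) = 0.2580
Accumulation ratio R = 1 / (1 − e^(−kτ)) = 1 / (1 − 0.2580) = 1.348
Steady-state trough = C₀ × R × e^(−kτ) = 12.7 × 1.348 × 0.2580 = 4.417 mg/L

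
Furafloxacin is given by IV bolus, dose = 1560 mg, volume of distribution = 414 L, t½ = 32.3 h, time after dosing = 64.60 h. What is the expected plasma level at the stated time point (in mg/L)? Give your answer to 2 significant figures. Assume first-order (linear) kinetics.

0.94 mg/L

C₀ = Dose / Vd = 1560 / 414 = 3.768 mg/L
k = ln2 / t½ = 0.693147 / 32.3 = 0.02146 h⁻¹
t / t½ = 64.60 / 32.3 = 2 half-lives
C = C₀ × (1/2)^2 = 3.768 × 0.2500 = 0.9420 mg/L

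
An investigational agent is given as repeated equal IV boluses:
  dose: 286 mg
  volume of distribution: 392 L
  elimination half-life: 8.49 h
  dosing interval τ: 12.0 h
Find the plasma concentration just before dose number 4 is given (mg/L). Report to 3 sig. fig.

0.415 mg/L

C₀ per dose = Dose / Vd = 286 / 392 = 0.7296 mg/L
k = ln2 / t½ = 0.693147 / 8.49 = 0.08164 h⁻¹
Fraction remaining after one interval: r = e^(−kτ) = e^(−0.08164 × 12.0) = 0.3754
Before dose 4, 3 doses have been given (aged 1τ, 2τ, 3τ).
C_trough = C₀ × (r + r² + … + r^3) = C₀ × r(1−r^3)/(1−r)
        = 0.7296 × 0.3754 × (1 − 0.05290) / (1 − 0.3754) = 0.4153 mg/L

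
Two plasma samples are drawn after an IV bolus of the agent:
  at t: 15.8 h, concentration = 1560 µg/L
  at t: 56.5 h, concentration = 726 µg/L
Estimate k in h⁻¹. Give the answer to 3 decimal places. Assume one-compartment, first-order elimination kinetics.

0.019 h⁻¹

k = ln(C₁/C₂) / (t₂ − t₁) = ln(1560/726) / (56.5 − 15.8)
  = 0.7649 / 40.70 = 0.01879 h⁻¹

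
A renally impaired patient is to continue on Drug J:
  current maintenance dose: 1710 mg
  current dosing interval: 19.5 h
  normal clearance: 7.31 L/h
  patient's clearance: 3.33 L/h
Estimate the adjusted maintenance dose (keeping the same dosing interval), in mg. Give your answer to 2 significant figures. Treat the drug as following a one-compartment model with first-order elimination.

780 mg

To keep the same average steady-state level, dosing rate must scale with clearance.
CL ratio = 3.33 / 7.31 = 0.4555
New dose (same interval) = 1710 × 0.4555 = 778.9 mg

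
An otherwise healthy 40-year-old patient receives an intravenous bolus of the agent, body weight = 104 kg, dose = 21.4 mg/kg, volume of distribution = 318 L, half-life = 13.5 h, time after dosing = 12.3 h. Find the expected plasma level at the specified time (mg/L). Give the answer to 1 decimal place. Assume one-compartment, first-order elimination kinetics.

3.7 mg/L

Total dose = 21.4 × 104 = 2226 mg
C₀ = Dose / Vd = 2226 / 318 = 7.000 mg/L
k = ln2 / t½ = 0.693147 / 13.5 = 0.05134 h⁻¹
C = C₀ · e^(−k·t) = 7.000 × e^(−0.05134 × 12.3)
  = 7.000 × 0.5318 = 3.723 mg/L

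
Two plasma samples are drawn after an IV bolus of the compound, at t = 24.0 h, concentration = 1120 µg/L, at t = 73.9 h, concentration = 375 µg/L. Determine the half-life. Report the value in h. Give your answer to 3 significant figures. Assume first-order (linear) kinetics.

31.6 h

k = ln(C₁/C₂) / (t₂ − t₁) = ln(1120/375) / (73.9 − 24.0)
  = 1.094 / 49.90 = 0.02192 h⁻¹
t½ = ln2 / k = 0.693147 / 0.02192 = 31.62 h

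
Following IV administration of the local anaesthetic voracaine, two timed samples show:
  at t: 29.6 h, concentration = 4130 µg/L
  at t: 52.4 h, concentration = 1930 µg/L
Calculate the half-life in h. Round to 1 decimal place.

k = ln(C₁/C₂) / (t₂ − t₁) = ln(4130/1930) / (52.4 − 29.6)
  = 0.7608 / 22.80 = 0.03337 h⁻¹
t½ = ln2 / k = 0.693147 / 0.03337 = 20.77 h

20.8 h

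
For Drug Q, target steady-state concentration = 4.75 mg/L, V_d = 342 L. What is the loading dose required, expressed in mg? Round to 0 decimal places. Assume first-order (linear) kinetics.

LD = Css × Vd = 4.75 × 342 = 1625 mg

1625 mg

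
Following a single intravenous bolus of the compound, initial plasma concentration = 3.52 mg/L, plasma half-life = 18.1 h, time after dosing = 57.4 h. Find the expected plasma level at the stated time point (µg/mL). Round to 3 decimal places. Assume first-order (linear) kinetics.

k = ln2 / t½ = 0.693147 / 18.1 = 0.03830 h⁻¹
C = C₀ · e^(−k·t) = 3.520 × e^(−0.03830 × 57.4)
  = 3.520 × 0.1110 = 0.3907 mg/L
(0.3907 mg/L = 0.3907 µg/mL)

0.391 µg/mL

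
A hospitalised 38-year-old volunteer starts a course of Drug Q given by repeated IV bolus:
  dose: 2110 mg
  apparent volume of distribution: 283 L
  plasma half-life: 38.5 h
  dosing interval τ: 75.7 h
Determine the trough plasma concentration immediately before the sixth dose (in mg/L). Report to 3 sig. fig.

2.56 mg/L

C₀ per dose = Dose / Vd = 2110 / 283 = 7.456 mg/L
k = ln2 / t½ = 0.693147 / 38.5 = 0.01800 h⁻¹
Fraction remaining after one interval: r = e^(−kτ) = e^(−0.01800 × 75.7) = 0.2560
Before dose 6, 5 doses have been given (aged 1τ, 2τ, 3τ, 4τ, 5τ).
C_trough = C₀ × (r + r² + … + r^5) = C₀ × r(1−r^5)/(1−r)
        = 7.456 × 0.2560 × (1 − 0.001100) / (1 − 0.2560) = 2.563 mg/L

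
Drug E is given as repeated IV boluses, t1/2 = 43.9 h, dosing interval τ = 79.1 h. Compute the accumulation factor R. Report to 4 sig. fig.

1.402

k = ln2 / t½ = 0.693147 / 43.9 = 0.01579 h⁻¹
e^(−kτ) = e^(−0.01579 × 79.1) = 0.2868
Accumulation ratio R = 1 / (1 − e^(−kτ)) = 1 / (1 − 0.2868) = 1.402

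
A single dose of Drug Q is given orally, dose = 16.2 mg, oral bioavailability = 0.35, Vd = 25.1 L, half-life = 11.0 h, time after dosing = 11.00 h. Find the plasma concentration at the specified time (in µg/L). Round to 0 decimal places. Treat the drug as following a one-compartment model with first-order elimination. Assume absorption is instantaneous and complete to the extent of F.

Amount reaching circulation = F × Dose = 0.35 × 16.20 = 5.670 mg
C₀ = F·Dose / Vd = 5.670 / 25.1 = 0.2259 mg/L
k = ln2 / t½ = 0.693147 / 11.0 = 0.06301 h⁻¹
t / t½ = 11.00 / 11.0 = 1 half-lives
C = C₀ × (1/2)^1 = 0.2259 × 0.5000 = 0.1130 mg/L
Convert: 0.1130 mg/L × 1000 = 113.0 µg/L

113 µg/L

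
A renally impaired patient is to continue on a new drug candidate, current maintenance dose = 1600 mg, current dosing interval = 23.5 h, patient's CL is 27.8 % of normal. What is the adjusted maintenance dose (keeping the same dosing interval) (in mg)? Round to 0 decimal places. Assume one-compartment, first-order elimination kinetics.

445 mg

To keep the same average steady-state level, dosing rate must scale with clearance.
CL ratio = 27.8 / 100 = 0.2780
New dose (same interval) = 1600 × 0.2780 = 444.8 mg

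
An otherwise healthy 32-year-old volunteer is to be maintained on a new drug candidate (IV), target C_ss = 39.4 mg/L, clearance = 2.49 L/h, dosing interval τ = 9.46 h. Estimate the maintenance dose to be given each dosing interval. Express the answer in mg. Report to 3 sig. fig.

928 mg

At steady state, Dose/τ = Css × CL.
Dose = Css × CL × τ = 39.4 × 2.490 × 9.46 = 928.1 mg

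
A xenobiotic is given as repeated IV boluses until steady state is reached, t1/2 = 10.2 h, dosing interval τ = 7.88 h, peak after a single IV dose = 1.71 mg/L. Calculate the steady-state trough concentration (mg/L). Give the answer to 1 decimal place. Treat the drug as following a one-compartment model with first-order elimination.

k = ln2 / t½ = 0.693147 / 10.2 = 0.06796 h⁻¹
e^(−kτ) = e^(−0.06796 × 7.88) = 0.5854
Accumulation ratio R = 1 / (1 − e^(−kτ)) = 1 / (1 − 0.5854) = 2.412
Steady-state trough = C₀ × R × e^(−kτ) = 1.71 × 2.412 × 0.5854 = 2.414 mg/L

2.4 mg/L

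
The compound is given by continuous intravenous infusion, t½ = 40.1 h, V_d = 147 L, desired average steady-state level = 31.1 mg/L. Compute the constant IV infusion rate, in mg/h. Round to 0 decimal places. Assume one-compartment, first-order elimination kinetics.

79 mg/h

k = ln2 / t½ = 0.693147 / 40.1 = 0.01729 h⁻¹
CL = k × Vd = 0.01729 × 147 = 2.542 L/h
At steady state, infusion rate R₀ = Css × CL = 31.1 × 2.542 = 79.06 mg/h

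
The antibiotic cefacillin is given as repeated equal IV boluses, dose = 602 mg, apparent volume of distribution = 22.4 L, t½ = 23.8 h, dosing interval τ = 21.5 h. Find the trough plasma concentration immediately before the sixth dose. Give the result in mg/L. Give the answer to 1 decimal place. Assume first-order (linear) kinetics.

29.5 mg/L

C₀ per dose = Dose / Vd = 602 / 22.4 = 26.88 mg/L
k = ln2 / t½ = 0.693147 / 23.8 = 0.02912 h⁻¹
Fraction remaining after one interval: r = e^(−kτ) = e^(−0.02912 × 21.5) = 0.5347
Before dose 6, 5 doses have been given (aged 1τ, 2τ, 3τ, 4τ, 5τ).
C_trough = C₀ × (r + r² + … + r^5) = C₀ × r(1−r^5)/(1−r)
        = 26.88 × 0.5347 × (1 − 0.04371) / (1 − 0.5347) = 29.54 mg/L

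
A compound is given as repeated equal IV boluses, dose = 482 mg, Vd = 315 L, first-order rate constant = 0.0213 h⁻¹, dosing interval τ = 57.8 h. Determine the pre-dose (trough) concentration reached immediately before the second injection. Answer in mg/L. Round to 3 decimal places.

C₀ per dose = Dose / Vd = 482 / 315 = 1.530 mg/L
Fraction remaining after one interval: r = e^(−kτ) = e^(−0.02130 × 57.8) = 0.2920
Before dose 2, 1 dose has been given (aged 1τ).
C_trough = C₀ × r = 1.530 × 0.2920 = 0.4468 mg/L

0.447 mg/L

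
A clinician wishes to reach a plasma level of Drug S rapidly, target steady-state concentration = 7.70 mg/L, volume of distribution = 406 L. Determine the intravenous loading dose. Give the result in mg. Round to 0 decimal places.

LD = Css × Vd = 7.70 × 406 = 3126 mg

3126 mg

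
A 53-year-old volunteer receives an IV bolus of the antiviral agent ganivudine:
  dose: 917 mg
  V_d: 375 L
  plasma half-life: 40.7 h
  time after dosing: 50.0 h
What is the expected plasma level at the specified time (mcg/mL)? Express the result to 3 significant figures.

C₀ = Dose / Vd = 917.0 / 375 = 2.445 mg/L
k = ln2 / t½ = 0.693147 / 40.7 = 0.01703 h⁻¹
C = C₀ · e^(−k·t) = 2.445 × e^(−0.01703 × 50.0)
  = 2.445 × 0.4268 = 1.044 mg/L
(1.044 mg/L = 1.044 mcg/mL)

1.04 mcg/mL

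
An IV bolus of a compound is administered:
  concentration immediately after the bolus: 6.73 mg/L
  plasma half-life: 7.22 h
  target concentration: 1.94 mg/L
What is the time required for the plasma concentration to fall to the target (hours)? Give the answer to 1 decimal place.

k = ln2 / t½ = 0.693147 / 7.22 = 0.09600 h⁻¹
t = ln(C₀ / C) / k = ln(6.730 / 1.94) / 0.09600
  = ln(3.469) / 0.09600 = 1.244 / 0.09600 = 12.96 h

13.0 h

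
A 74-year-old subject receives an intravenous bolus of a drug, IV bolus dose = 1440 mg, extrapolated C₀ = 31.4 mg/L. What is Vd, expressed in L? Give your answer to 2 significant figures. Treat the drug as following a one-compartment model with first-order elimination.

46 L

Vd = Dose / C₀ = 1440 / 31.4 = 45.86 L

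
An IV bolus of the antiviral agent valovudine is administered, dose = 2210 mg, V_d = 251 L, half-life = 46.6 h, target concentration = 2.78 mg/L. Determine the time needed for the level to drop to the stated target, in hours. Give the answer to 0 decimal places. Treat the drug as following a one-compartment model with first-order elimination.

C₀ = Dose / Vd = 2210 / 251 = 8.805 mg/L
k = ln2 / t½ = 0.693147 / 46.6 = 0.01487 h⁻¹
t = ln(C₀ / C) / k = ln(8.805 / 2.78) / 0.01487
  = ln(3.167) / 0.01487 = 1.153 / 0.01487 = 77.54 h

78 h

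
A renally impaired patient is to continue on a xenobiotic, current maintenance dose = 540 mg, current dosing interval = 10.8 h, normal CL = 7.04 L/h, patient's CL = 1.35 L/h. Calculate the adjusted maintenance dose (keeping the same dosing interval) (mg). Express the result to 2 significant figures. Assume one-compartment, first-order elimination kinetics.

To keep the same average steady-state level, dosing rate must scale with clearance.
CL ratio = 1.35 / 7.04 = 0.1918
New dose (same interval) = 540 × 0.1918 = 103.6 mg

100 mg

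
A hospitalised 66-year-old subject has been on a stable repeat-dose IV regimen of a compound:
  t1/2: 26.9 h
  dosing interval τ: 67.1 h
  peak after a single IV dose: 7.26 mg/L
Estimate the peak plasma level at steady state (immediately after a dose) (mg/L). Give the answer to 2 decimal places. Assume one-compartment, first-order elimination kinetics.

8.83 mg/L

k = ln2 / t½ = 0.693147 / 26.9 = 0.02577 h⁻¹
e^(−kτ) = e^(−0.02577 × 67.1) = 0.1774
Accumulation ratio R = 1 / (1 − e^(−kτ)) = 1 / (1 − 0.1774) = 1.216
Steady-state peak = C₀ × R = 7.26 × 1.216 = 8.828 mg/L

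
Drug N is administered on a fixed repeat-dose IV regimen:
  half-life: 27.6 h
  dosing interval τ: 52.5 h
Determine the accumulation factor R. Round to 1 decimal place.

1.4

k = ln2 / t½ = 0.693147 / 27.6 = 0.02511 h⁻¹
e^(−kτ) = e^(−0.02511 × 52.5) = 0.2676
Accumulation ratio R = 1 / (1 − e^(−kτ)) = 1 / (1 − 0.2676) = 1.365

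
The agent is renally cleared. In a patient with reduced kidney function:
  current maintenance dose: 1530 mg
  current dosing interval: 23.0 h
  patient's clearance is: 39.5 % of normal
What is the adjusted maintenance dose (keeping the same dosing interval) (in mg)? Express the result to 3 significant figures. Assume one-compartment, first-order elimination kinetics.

To keep the same average steady-state level, dosing rate must scale with clearance.
CL ratio = 39.5 / 100 = 0.3950
New dose (same interval) = 1530 × 0.3950 = 604.4 mg

604 mg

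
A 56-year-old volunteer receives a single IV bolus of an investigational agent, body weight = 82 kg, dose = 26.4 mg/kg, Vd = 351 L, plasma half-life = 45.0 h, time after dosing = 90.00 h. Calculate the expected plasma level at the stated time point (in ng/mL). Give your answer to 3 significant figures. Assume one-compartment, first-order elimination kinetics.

Total dose = 26.4 × 82 = 2165 mg
C₀ = Dose / Vd = 2165 / 351 = 6.168 mg/L
k = ln2 / t½ = 0.693147 / 45.0 = 0.01540 h⁻¹
t / t½ = 90.00 / 45.0 = 2 half-lives
C = C₀ × (1/2)^2 = 6.168 × 0.2500 = 1.542 mg/L
Convert: 1.542 mg/L × 1000 = 1542 ng/mL

1540 ng/mL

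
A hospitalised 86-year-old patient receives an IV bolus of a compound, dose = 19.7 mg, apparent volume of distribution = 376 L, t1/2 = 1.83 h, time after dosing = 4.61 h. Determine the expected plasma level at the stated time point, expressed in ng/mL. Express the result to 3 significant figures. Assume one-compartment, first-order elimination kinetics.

C₀ = Dose / Vd = 19.70 / 376 = 0.05239 mg/L
k = ln2 / t½ = 0.693147 / 1.83 = 0.3788 h⁻¹
C = C₀ · e^(−k·t) = 0.05239 × e^(−0.3788 × 4.61)
  = 0.05239 × 0.1744 = 0.009137 mg/L
Convert: 0.009137 mg/L × 1000 = 9.137 ng/mL

9.14 ng/mL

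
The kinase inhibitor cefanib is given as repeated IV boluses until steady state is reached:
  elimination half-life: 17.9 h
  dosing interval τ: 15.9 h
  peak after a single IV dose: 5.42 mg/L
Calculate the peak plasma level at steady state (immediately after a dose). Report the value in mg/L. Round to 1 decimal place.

11.8 mg/L

k = ln2 / t½ = 0.693147 / 17.9 = 0.03872 h⁻¹
e^(−kτ) = e^(−0.03872 × 15.9) = 0.5403
Accumulation ratio R = 1 / (1 − e^(−kτ)) = 1 / (1 − 0.5403) = 2.175
Steady-state peak = C₀ × R = 5.42 × 2.175 = 11.79 mg/L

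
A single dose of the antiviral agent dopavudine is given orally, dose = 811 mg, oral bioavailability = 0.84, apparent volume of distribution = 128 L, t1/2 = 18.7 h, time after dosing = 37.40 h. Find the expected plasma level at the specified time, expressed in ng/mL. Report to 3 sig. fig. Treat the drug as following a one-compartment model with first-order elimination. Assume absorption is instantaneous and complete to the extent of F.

Amount reaching circulation = F × Dose = 0.84 × 811.0 = 681.2 mg
C₀ = F·Dose / Vd = 681.2 / 128 = 5.322 mg/L
k = ln2 / t½ = 0.693147 / 18.7 = 0.03707 h⁻¹
t / t½ = 37.40 / 18.7 = 2 half-lives
C = C₀ × (1/2)^2 = 5.322 × 0.2500 = 1.331 mg/L
Convert: 1.331 mg/L × 1000 = 1331 ng/mL

1330 ng/mL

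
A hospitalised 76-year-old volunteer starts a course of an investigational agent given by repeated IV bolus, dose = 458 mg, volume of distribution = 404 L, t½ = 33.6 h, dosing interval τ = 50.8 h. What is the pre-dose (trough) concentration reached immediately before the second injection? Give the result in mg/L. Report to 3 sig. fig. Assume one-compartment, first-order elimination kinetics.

C₀ per dose = Dose / Vd = 458 / 404 = 1.134 mg/L
k = ln2 / t½ = 0.693147 / 33.6 = 0.02063 h⁻¹
Fraction remaining after one interval: r = e^(−kτ) = e^(−0.02063 × 50.8) = 0.3506
Before dose 2, 1 dose has been given (aged 1τ).
C_trough = C₀ × r = 1.134 × 0.3506 = 0.3976 mg/L

0.398 mg/L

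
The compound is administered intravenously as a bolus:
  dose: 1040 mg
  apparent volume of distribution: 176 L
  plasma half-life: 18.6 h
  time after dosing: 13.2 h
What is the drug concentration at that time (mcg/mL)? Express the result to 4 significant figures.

3.613 mcg/mL

C₀ = Dose / Vd = 1040 / 176 = 5.909 mg/L
k = ln2 / t½ = 0.693147 / 18.6 = 0.03727 h⁻¹
C = C₀ · e^(−k·t) = 5.909 × e^(−0.03727 × 13.2)
  = 5.909 × 0.6114 = 3.613 mg/L
(3.613 mg/L = 3.613 mcg/mL)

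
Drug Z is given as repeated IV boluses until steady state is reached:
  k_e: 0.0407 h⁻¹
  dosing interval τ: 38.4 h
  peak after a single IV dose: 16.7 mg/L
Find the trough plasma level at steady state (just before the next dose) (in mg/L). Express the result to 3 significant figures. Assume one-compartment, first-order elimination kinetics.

4.43 mg/L

e^(−kτ) = e^(−0.04070 × 38.4) = 0.2095
Accumulation ratio R = 1 / (1 − e^(−kτ)) = 1 / (1 − 0.2095) = 1.265
Steady-state trough = C₀ × R × e^(−kτ) = 16.7 × 1.265 × 0.2095 = 4.426 mg/L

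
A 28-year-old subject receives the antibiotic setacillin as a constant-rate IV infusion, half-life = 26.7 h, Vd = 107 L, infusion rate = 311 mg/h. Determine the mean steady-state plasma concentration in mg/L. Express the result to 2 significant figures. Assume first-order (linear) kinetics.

110 mg/L

k = ln2 / t½ = 0.693147 / 26.7 = 0.02596 h⁻¹
CL = k × Vd = 0.02596 × 107 = 2.778 L/h
At steady state Css = R₀ / CL = 311 / 2.778 = 112.0 mg/L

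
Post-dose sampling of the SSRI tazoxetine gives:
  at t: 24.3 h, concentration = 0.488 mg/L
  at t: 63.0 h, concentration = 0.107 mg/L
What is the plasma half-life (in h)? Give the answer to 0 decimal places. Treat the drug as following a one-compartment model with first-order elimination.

18 h

k = ln(C₁/C₂) / (t₂ − t₁) = ln(0.488/0.107) / (63.0 − 24.3)
  = 1.517 / 38.70 = 0.03920 h⁻¹
t½ = ln2 / k = 0.693147 / 0.03920 = 17.68 h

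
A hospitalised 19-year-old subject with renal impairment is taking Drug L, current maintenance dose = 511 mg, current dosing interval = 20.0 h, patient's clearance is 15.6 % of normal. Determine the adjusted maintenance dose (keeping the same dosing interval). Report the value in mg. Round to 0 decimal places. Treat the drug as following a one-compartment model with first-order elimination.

80 mg

To keep the same average steady-state level, dosing rate must scale with clearance.
CL ratio = 15.6 / 100 = 0.1560
New dose (same interval) = 511 × 0.1560 = 79.72 mg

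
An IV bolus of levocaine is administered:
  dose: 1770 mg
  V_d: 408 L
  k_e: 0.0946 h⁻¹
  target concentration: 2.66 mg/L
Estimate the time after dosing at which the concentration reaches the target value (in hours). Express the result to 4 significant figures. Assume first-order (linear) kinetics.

5.171 h

C₀ = Dose / Vd = 1770 / 408 = 4.338 mg/L
t = ln(C₀ / C) / k = ln(4.338 / 2.66) / 0.09460
  = ln(1.631) / 0.09460 = 0.4892 / 0.09460 = 5.171 h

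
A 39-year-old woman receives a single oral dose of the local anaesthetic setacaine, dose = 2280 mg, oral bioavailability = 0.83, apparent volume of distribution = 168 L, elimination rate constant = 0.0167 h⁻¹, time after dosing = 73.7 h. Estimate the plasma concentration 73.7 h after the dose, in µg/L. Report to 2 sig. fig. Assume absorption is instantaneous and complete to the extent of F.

3300 µg/L

Amount reaching circulation = F × Dose = 0.83 × 2280 = 1892 mg
C₀ = F·Dose / Vd = 1892 / 168 = 11.26 mg/L
C = C₀ · e^(−k·t) = 11.26 × e^(−0.01670 × 73.7)
  = 11.26 × 0.2921 = 3.289 mg/L
Convert: 3.289 mg/L × 1000 = 3289 µg/L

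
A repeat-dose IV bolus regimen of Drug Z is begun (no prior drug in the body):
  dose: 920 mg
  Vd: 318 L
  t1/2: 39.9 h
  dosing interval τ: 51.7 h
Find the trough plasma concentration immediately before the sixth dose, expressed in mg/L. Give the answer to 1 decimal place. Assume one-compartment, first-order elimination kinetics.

2.0 mg/L

C₀ per dose = Dose / Vd = 920 / 318 = 2.893 mg/L
k = ln2 / t½ = 0.693147 / 39.9 = 0.01737 h⁻¹
Fraction remaining after one interval: r = e^(−kτ) = e^(−0.01737 × 51.7) = 0.4074
Before dose 6, 5 doses have been given (aged 1τ, 2τ, 3τ, 4τ, 5τ).
C_trough = C₀ × (r + r² + … + r^5) = C₀ × r(1−r^5)/(1−r)
        = 2.893 × 0.4074 × (1 − 0.01122) / (1 − 0.4074) = 1.967 mg/L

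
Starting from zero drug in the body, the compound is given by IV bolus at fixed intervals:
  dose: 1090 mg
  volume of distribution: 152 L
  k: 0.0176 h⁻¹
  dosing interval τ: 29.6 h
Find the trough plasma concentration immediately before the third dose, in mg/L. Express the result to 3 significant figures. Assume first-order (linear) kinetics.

C₀ per dose = Dose / Vd = 1090 / 152 = 7.171 mg/L
Fraction remaining after one interval: r = e^(−kτ) = e^(−0.01760 × 29.6) = 0.5940
Before dose 3, 2 doses have been given (aged 1τ, 2τ).
C_trough = C₀ × (r + r²) = 7.171 × (0.5940 + 0.3528) = 6.790 mg/L

6.79 mg/L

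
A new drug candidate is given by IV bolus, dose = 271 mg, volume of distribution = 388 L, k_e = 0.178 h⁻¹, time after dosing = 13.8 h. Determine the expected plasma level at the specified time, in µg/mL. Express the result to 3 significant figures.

C₀ = Dose / Vd = 271.0 / 388 = 0.6985 mg/L
C = C₀ · e^(−k·t) = 0.6985 × e^(−0.1780 × 13.8)
  = 0.6985 × 0.08574 = 0.05989 mg/L
(0.05989 mg/L = 0.05989 µg/mL)

0.0599 µg/mL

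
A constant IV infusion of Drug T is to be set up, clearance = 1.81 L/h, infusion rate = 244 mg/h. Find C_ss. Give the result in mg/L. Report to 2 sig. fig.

At steady state Css = R₀ / CL = 244 / 1.810 = 134.8 mg/L

130 mg/L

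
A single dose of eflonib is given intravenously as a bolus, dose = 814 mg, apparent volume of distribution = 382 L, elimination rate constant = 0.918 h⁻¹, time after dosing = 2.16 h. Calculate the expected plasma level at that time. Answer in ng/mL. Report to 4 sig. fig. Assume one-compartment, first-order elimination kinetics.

293.4 ng/mL

C₀ = Dose / Vd = 814.0 / 382 = 2.131 mg/L
C = C₀ · e^(−k·t) = 2.131 × e^(−0.9180 × 2.16)
  = 2.131 × 0.1377 = 0.2934 mg/L
Convert: 0.2934 mg/L × 1000 = 293.4 ng/mL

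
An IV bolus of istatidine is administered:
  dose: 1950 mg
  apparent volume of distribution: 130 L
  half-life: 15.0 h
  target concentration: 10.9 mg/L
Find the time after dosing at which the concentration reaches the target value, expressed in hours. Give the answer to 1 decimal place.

C₀ = Dose / Vd = 1950 / 130 = 15.00 mg/L
k = ln2 / t½ = 0.693147 / 15.0 = 0.04621 h⁻¹
t = ln(C₀ / C) / k = ln(15.00 / 10.9) / 0.04621
  = ln(1.376) / 0.04621 = 0.3192 / 0.04621 = 6.908 h

6.9 h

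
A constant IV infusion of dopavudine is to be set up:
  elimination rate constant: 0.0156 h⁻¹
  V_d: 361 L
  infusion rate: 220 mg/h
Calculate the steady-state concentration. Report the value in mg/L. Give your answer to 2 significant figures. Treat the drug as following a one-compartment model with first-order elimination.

39 mg/L

CL = k × Vd = 0.01560 × 361 = 5.632 L/h
At steady state Css = R₀ / CL = 220 / 5.632 = 39.06 mg/L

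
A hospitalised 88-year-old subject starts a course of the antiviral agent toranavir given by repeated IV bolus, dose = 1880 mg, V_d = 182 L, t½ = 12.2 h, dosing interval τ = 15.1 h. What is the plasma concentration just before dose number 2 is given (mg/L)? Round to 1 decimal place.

C₀ per dose = Dose / Vd = 1880 / 182 = 10.33 mg/L
k = ln2 / t½ = 0.693147 / 12.2 = 0.05682 h⁻¹
Fraction remaining after one interval: r = e^(−kτ) = e^(−0.05682 × 15.1) = 0.4240
Before dose 2, 1 dose has been given (aged 1τ).
C_trough = C₀ × r = 10.33 × 0.4240 = 4.380 mg/L

4.4 mg/L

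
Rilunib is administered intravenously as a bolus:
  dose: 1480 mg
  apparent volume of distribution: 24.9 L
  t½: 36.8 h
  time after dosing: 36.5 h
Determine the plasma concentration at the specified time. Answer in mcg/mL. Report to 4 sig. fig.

C₀ = Dose / Vd = 1480 / 24.9 = 59.44 mg/L
k = ln2 / t½ = 0.693147 / 36.8 = 0.01884 h⁻¹
C = C₀ · e^(−k·t) = 59.44 × e^(−0.01884 × 36.5)
  = 59.44 × 0.5028 = 29.89 mg/L
(29.89 mg/L = 29.89 mcg/mL)

29.89 mcg/mL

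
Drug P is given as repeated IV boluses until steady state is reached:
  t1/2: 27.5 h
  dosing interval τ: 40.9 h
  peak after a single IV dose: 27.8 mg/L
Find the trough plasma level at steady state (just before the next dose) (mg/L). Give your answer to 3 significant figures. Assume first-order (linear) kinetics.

15.4 mg/L

k = ln2 / t½ = 0.693147 / 27.5 = 0.02521 h⁻¹
e^(−kτ) = e^(−0.02521 × 40.9) = 0.3566
Accumulation ratio R = 1 / (1 − e^(−kτ)) = 1 / (1 − 0.3566) = 1.554
Steady-state trough = C₀ × R × e^(−kτ) = 27.8 × 1.554 × 0.3566 = 15.41 mg/L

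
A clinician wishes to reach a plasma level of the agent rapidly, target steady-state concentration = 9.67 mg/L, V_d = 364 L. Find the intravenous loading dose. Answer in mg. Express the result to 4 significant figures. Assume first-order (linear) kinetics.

3520 mg

LD = Css × Vd = 9.67 × 364 = 3520 mg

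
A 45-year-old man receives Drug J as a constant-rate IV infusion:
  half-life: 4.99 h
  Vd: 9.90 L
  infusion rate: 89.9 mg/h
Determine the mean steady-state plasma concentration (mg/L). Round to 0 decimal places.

65 mg/L

k = ln2 / t½ = 0.693147 / 4.99 = 0.1389 h⁻¹
CL = k × Vd = 0.1389 × 9.90 = 1.375 L/h
At steady state Css = R₀ / CL = 89.9 / 1.375 = 65.38 mg/L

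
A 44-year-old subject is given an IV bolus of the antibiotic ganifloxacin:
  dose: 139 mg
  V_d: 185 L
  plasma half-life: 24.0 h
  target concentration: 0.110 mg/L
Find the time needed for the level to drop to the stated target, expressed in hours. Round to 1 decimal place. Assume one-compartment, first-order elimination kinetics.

C₀ = Dose / Vd = 139.0 / 185 = 0.7514 mg/L
k = ln2 / t½ = 0.693147 / 24.0 = 0.02888 h⁻¹
t = ln(C₀ / C) / k = ln(0.7514 / 0.110) / 0.02888
  = ln(6.831) / 0.02888 = 1.921 / 0.02888 = 66.52 h

66.5 h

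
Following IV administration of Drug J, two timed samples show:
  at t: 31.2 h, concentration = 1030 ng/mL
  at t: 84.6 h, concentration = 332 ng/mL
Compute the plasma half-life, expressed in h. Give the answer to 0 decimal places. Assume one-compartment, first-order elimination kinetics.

33 h

k = ln(C₁/C₂) / (t₂ − t₁) = ln(1030/332) / (84.6 − 31.2)
  = 1.132 / 53.40 = 0.02120 h⁻¹
t½ = ln2 / k = 0.693147 / 0.02120 = 32.70 h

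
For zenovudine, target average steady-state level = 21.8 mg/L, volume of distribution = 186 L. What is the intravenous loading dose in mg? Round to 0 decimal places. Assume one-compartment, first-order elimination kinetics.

4055 mg

LD = Css × Vd = 21.8 × 186 = 4055 mg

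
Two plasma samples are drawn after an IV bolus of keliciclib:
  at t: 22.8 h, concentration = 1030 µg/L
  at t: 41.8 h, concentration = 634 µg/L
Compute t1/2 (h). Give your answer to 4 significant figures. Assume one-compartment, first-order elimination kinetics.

27.14 h

k = ln(C₁/C₂) / (t₂ − t₁) = ln(1030/634) / (41.8 − 22.8)
  = 0.4853 / 19.00 = 0.02554 h⁻¹
t½ = ln2 / k = 0.693147 / 0.02554 = 27.14 h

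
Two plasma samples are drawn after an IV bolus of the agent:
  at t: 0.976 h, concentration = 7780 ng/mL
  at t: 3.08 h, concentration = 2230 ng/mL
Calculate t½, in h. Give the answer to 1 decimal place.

k = ln(C₁/C₂) / (t₂ − t₁) = ln(7780/2230) / (3.08 − 0.976)
  = 1.250 / 2.104 = 0.5941 h⁻¹
t½ = ln2 / k = 0.693147 / 0.5941 = 1.167 h

1.2 h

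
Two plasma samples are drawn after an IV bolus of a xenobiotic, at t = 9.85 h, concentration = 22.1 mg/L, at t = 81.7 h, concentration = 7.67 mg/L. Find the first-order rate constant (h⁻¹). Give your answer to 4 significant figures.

0.01473 h⁻¹

k = ln(C₁/C₂) / (t₂ − t₁) = ln(22.1/7.67) / (81.7 − 9.85)
  = 1.058 / 71.85 = 0.01473 h⁻¹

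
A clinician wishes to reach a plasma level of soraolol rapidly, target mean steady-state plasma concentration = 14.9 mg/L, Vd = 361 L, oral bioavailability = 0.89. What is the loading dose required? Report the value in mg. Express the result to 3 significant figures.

LD = Css × Vd / F = 14.9 × 361 / 0.89 = 6044 mg

6040 mg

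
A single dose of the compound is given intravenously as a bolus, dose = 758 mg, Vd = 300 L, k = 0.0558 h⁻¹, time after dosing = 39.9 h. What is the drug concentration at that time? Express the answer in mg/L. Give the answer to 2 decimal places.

C₀ = Dose / Vd = 758.0 / 300 = 2.527 mg/L
C = C₀ · e^(−k·t) = 2.527 × e^(−0.05580 × 39.9)
  = 2.527 × 0.1079 = 0.2727 mg/L

0.27 mg/L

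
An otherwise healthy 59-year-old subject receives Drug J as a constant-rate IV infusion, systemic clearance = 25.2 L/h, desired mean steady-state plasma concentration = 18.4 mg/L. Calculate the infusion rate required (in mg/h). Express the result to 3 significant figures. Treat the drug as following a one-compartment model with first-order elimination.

At steady state, infusion rate R₀ = Css × CL = 18.4 × 25.20 = 463.7 mg/h

464 mg/h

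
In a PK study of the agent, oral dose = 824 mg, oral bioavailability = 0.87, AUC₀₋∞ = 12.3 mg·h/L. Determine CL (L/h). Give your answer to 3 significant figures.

58.3 L/h

CL = F·Dose / AUC = 0.87 × 824 / 12.3 = 58.28 L/h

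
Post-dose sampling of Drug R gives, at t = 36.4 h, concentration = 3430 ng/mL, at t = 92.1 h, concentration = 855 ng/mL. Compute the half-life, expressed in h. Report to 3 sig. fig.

27.8 h

k = ln(C₁/C₂) / (t₂ − t₁) = ln(3430/855) / (92.1 − 36.4)
  = 1.389 / 55.70 = 0.02494 h⁻¹
t½ = ln2 / k = 0.693147 / 0.02494 = 27.79 h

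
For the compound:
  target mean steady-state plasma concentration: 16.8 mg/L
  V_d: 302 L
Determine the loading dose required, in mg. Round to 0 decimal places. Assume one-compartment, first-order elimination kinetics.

LD = Css × Vd = 16.8 × 302 = 5074 mg

5074 mg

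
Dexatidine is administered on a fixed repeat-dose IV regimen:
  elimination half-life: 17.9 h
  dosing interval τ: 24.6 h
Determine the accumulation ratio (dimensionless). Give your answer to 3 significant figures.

k = ln2 / t½ = 0.693147 / 17.9 = 0.03872 h⁻¹
e^(−kτ) = e^(−0.03872 × 24.6) = 0.3858
Accumulation ratio R = 1 / (1 − e^(−kτ)) = 1 / (1 − 0.3858) = 1.628

1.63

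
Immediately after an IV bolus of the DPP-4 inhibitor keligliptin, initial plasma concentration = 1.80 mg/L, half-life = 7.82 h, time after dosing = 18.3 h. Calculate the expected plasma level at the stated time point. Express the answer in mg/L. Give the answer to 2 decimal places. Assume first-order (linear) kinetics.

0.36 mg/L

k = ln2 / t½ = 0.693147 / 7.82 = 0.08864 h⁻¹
C = C₀ · e^(−k·t) = 1.800 × e^(−0.08864 × 18.3)
  = 1.800 × 0.1975 = 0.3555 mg/L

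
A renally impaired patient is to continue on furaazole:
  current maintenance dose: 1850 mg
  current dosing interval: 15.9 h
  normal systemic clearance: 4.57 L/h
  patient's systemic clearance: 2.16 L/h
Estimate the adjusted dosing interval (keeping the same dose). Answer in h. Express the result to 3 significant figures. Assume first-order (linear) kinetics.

To keep the same average steady-state level, dosing rate must scale with clearance.
CL ratio = 2.16 / 4.57 = 0.4726
New interval (same dose) = 15.9 / 0.4726 = 33.64 h

33.6 h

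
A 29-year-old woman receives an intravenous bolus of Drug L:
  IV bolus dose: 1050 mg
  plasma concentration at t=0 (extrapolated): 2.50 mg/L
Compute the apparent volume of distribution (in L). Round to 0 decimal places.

420 L

Vd = Dose / C₀ = 1050 / 2.50 = 420.0 L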